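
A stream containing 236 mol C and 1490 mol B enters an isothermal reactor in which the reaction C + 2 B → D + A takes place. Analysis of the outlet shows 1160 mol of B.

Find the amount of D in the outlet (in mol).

165 mol

For B: n = n₀ − 2ξ → 1160 = 1490 − 2ξ, giving ξ = 165 mol.
Outlet amounts (n = n₀ + ν ξ):
  C: 236 − 1(165) = 71
  B: 1490 − 2(165) = 1160
  D: 0 + 1(165) = 165
  A: 0 + 1(165) = 165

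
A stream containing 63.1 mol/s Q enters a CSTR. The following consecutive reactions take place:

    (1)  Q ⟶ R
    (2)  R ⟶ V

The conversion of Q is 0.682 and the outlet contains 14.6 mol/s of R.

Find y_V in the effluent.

Conversion of Q: Q consumed = 1ξ₁ = 0.682 × 63.1 → ξ₁ = 43.03 mol/s.
R balance: n_R = 0 + 1ξ₁ − 1ξ₂ = 14.6 → ξ₂ = (1·43.03 − 14.6)/1 = 28.43 mol/s.
Outlet amounts (n = n₀ + Σ ν·ξ):
  Q: 63.1 − 1(43.03) = 20.07
  R: 0 + 1(43.03) − 1(28.43) = 14.6
  V: 0 + 1(28.43) = 28.43
Total out = 63.1 mol/s; y_V = 28.43 / 63.1 = 0.4506.

0.451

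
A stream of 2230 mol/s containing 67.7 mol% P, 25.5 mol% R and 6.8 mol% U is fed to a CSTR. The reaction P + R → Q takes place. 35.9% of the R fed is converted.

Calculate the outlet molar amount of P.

R reacted = 0.359 × 568.6 = 204.1 mol/s; ν_R = −1, so ξ = 204.1/1 = 204.1 mol/s.
Outlet amounts (n = n₀ + ν ξ):
  P: 1510 − 1(204.1) = 1306
  R: 568.6 − 1(204.1) = 364.5
  Q: 0 + 1(204.1) = 204.1
  U: 151.6 (inert)

1310 mol/s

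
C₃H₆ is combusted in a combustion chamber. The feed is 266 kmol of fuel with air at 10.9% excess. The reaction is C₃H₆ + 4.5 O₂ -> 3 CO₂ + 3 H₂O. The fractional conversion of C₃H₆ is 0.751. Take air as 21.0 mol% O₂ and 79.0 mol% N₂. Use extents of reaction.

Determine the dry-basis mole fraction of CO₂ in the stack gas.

0.0984

Stoichiometric O₂ = 4.5 × 266 = 1197 kmol; O₂ fed = 1197 × 1.109 = 1327 kmol.
N₂ fed = 1327 × 79/21 = 4994 kmol.
Fuel reacted = 0.751 × 266 → ξ = 199.8 kmol.
Outlet (n = n₀ + ν ξ):
  C₃H₆: 266 − 1(199.8) = 66.23
  O₂: 1327 − 4.5(199.8) = 428.5
  N₂: 4994 (inert)
  CO₂: 0 + 3(199.8) = 599.3
  H₂O: 0 + 3(199.8) = 599.3
Dry total = 6088 kmol; y_CO₂ (dry) = 599.3 / 6088 = 0.09844.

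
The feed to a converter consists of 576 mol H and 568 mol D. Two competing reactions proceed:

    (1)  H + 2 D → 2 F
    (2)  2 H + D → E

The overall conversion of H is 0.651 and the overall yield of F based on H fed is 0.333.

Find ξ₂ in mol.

Yield of F: 2ξ₁ / 576 = 0.333 → ξ₁ = 95.9 mol.
Conversion of H: 1ξ₁ + 2ξ₂ = 0.651 × 576 = 375 → ξ₂ = 139.5 mol.
Outlet amounts (n = n₀ + Σ ν·ξ):
  H: 576 − 1(95.9) − 2(139.5) = 201
  D: 568 − 2(95.9) − 1(139.5) = 236.7
  F: 0 + 2(95.9) = 191.8
  E: 0 + 1(139.5) = 139.5

ξ₂ = 140 mol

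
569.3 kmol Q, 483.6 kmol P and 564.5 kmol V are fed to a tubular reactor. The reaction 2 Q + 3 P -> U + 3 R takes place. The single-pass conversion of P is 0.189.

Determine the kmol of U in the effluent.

30.5 kmol

P reacted = 0.189 × 483.6 = 91.4 kmol; ν_P = −3, so ξ = 91.4/3 = 30.47 kmol.
Outlet amounts (n = n₀ + ν ξ):
  Q: 569.3 − 2(30.47) = 508.4
  P: 483.6 − 3(30.47) = 392.2
  U: 0 + 1(30.47) = 30.47
  R: 0 + 3(30.47) = 91.4
  V: 564.5 (inert)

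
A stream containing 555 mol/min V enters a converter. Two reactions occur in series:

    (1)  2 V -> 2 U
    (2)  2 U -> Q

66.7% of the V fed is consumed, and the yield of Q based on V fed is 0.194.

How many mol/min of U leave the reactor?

155 mol/min

Conversion of V: V consumed = 2ξ₁ = 0.667 × 555 → ξ₁ = 185.1 mol/min.
Yield of Q: 1ξ₂ / 555 = 0.194 → ξ₂ = 107.7 mol/min.
Outlet amounts (n = n₀ + Σ ν·ξ):
  V: 555 − 2(185.1) = 184.8
  U: 0 + 2(185.1) − 2(107.7) = 154.8
  Q: 0 + 1(107.7) = 107.7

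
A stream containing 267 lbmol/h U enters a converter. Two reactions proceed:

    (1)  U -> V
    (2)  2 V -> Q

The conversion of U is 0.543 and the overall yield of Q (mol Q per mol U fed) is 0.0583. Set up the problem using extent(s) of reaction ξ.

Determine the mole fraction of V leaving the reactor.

0.453

Conversion of U: U consumed = 1ξ₁ = 0.543 × 267 → ξ₁ = 145 lbmol/h.
Yield of Q: 1ξ₂ / 267 = 0.0583 → ξ₂ = 15.57 lbmol/h.
Outlet amounts (n = n₀ + Σ ν·ξ):
  U: 267 − 1(145) = 122
  V: 0 + 1(145) − 2(15.57) = 113.8
  Q: 0 + 1(15.57) = 15.57
Total out = 251.4 lbmol/h; y_V = 113.8 / 251.4 = 0.4528.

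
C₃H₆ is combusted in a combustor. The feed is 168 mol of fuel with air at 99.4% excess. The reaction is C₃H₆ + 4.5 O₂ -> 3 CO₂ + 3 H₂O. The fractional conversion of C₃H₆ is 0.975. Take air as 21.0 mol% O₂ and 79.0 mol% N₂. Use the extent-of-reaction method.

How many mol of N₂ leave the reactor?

Stoichiometric O₂ = 4.5 × 168 = 756 mol; O₂ fed = 756 × 1.994 = 1507 mol.
N₂ fed = 1507 × 79/21 = 5671 mol.
Fuel reacted = 0.975 × 168 → ξ = 163.8 mol.
Outlet (n = n₀ + ν ξ):
  C₃H₆: 168 − 1(163.8) = 4.2
  O₂: 1507 − 4.5(163.8) = 770.4
  N₂: 5671 (inert)
  CO₂: 0 + 3(163.8) = 491.4
  H₂O: 0 + 3(163.8) = 491.4

5670 mol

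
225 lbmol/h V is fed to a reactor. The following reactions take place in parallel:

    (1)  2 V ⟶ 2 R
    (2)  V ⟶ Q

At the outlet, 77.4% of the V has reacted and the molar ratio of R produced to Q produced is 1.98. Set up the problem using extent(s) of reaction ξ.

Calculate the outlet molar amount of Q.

Conversion of V: V consumed = 0.774 × 225 = 174.2 lbmol/h = 2ξ₁ + 1ξ₂.
Selectivity: 2ξ₁ / (1ξ₂) = 1.98 → ξ₁ = 0.99 ξ₂.
Substitute: (2·0.99 + 1) ξ₂ = 174.2 → ξ₂ = 58.44 lbmol/h, ξ₁ = 57.86 lbmol/h.
Outlet amounts (n = n₀ + Σ ν·ξ):
  V: 225 − 2(57.86) − 1(58.44) = 50.85
  R: 0 + 2(57.86) = 115.7
  Q: 0 + 1(58.44) = 58.44

58.4 lbmol/h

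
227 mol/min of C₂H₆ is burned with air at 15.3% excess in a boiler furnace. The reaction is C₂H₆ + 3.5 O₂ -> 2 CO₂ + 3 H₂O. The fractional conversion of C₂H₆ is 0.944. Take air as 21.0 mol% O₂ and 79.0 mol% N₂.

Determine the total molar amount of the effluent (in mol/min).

Stoichiometric O₂ = 3.5 × 227 = 794.5 mol/min; O₂ fed = 794.5 × 1.153 = 916.1 mol/min.
N₂ fed = 916.1 × 79/21 = 3446 mol/min.
Fuel reacted = 0.944 × 227 → ξ = 214.3 mol/min.
Outlet (n = n₀ + ν ξ):
  C₂H₆: 227 − 1(214.3) = 12.71
  O₂: 916.1 − 3.5(214.3) = 166.1
  N₂: 3446 (inert)
  CO₂: 0 + 2(214.3) = 428.6
  H₂O: 0 + 3(214.3) = 642.9
Total out = 12.71 + 166.1 + 3446 + 428.6 + 642.9 = 4696 mol/min.

4700 mol/min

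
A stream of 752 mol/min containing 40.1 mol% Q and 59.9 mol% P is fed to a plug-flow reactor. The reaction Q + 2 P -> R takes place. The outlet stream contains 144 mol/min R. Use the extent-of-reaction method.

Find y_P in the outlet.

For R: n = n₀ + 1ξ → 144 = 0 + 1ξ, giving ξ = 144 mol/min.
Outlet amounts (n = n₀ + ν ξ):
  Q: 301.6 − 1(144) = 157.6
  P: 450.4 − 2(144) = 162.4
  R: 0 + 1(144) = 144
Total out = 464 mol/min; y_P = 162.4 / 464 = 0.3501.

0.35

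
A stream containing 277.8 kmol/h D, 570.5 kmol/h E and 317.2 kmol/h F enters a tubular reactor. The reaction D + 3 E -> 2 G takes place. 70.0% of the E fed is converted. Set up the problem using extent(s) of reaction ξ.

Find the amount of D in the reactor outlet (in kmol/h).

E reacted = 0.7 × 570.5 = 399.3 kmol/h; ν_E = −3, so ξ = 399.3/3 = 133.1 kmol/h.
Outlet amounts (n = n₀ + ν ξ):
  D: 277.8 − 1(133.1) = 144.7
  E: 570.5 − 3(133.1) = 171.2
  G: 0 + 2(133.1) = 266.2
  F: 317.2 (inert)

145 kmol/h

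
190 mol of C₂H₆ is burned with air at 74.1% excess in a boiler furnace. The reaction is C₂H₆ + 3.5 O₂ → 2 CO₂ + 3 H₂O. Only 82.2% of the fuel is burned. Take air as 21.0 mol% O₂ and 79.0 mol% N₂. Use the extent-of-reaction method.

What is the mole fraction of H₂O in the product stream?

0.081

Stoichiometric O₂ = 3.5 × 190 = 665 mol; O₂ fed = 665 × 1.741 = 1158 mol.
N₂ fed = 1158 × 79/21 = 4355 mol.
Fuel reacted = 0.822 × 190 → ξ = 156.2 mol.
Outlet (n = n₀ + ν ξ):
  C₂H₆: 190 − 1(156.2) = 33.82
  O₂: 1158 − 3.5(156.2) = 611.1
  N₂: 4355 (inert)
  CO₂: 0 + 2(156.2) = 312.4
  H₂O: 0 + 3(156.2) = 468.5
Total out = 5781 mol; y_H₂O = 468.5 / 5781 = 0.08104.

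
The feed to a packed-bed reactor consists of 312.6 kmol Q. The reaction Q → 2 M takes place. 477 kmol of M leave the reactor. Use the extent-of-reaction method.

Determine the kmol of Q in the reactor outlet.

74.1 kmol

For M: n = n₀ + 2ξ → 477 = 0 + 2ξ, giving ξ = 238.5 kmol.
Outlet amounts (n = n₀ + ν ξ):
  Q: 312.6 − 1(238.5) = 74.1
  M: 0 + 2(238.5) = 477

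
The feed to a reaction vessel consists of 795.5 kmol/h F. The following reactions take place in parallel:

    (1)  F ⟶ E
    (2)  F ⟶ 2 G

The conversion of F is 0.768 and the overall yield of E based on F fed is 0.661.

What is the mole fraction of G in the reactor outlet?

Yield of E: 1ξ₁ / 795.5 = 0.661 → ξ₁ = 525.8 kmol/h.
Conversion of F: 1ξ₁ + 1ξ₂ = 0.768 × 795.5 = 610.9 → ξ₂ = 85.12 kmol/h.
Outlet amounts (n = n₀ + Σ ν·ξ):
  F: 795.5 − 1(525.8) − 1(85.12) = 184.6
  E: 0 + 1(525.8) = 525.8
  G: 0 + 2(85.12) = 170.2
Total out = 880.6 kmol/h; y_G = 170.2 / 880.6 = 0.1933.

0.193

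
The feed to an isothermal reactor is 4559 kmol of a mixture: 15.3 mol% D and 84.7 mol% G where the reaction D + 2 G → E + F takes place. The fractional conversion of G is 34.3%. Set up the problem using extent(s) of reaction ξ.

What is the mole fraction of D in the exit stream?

0.00905

G reacted = 0.343 × 3861 = 1324 kmol; ν_G = −2, so ξ = 1324/2 = 662.2 kmol.
Outlet amounts (n = n₀ + ν ξ):
  D: 697.5 − 1(662.2) = 35.28
  G: 3861 − 2(662.2) = 2537
  E: 0 + 1(662.2) = 662.2
  F: 0 + 1(662.2) = 662.2
Total out = 3897 kmol; y_D = 35.28 / 3897 = 0.009055.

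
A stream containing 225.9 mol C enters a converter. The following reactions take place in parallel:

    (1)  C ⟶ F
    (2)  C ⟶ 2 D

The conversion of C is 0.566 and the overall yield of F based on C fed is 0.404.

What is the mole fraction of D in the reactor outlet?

Yield of F: 1ξ₁ / 225.9 = 0.404 → ξ₁ = 91.26 mol.
Conversion of C: 1ξ₁ + 1ξ₂ = 0.566 × 225.9 = 127.9 → ξ₂ = 36.6 mol.
Outlet amounts (n = n₀ + Σ ν·ξ):
  C: 225.9 − 1(91.26) − 1(36.6) = 98.04
  F: 0 + 1(91.26) = 91.26
  D: 0 + 2(36.6) = 73.19
Total out = 262.5 mol; y_D = 73.19 / 262.5 = 0.2788.

0.279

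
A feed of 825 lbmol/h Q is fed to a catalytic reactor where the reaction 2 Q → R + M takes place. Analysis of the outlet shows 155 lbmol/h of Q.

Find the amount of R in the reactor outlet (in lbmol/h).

For Q: n = n₀ − 2ξ → 155 = 825 − 2ξ, giving ξ = 335 lbmol/h.
Outlet amounts (n = n₀ + ν ξ):
  Q: 825 − 2(335) = 155
  R: 0 + 1(335) = 335
  M: 0 + 1(335) = 335

335 lbmol/h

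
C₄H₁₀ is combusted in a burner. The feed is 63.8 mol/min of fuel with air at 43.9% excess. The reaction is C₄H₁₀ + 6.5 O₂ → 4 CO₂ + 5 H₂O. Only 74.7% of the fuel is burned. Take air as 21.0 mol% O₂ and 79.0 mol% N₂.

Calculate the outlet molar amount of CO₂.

Stoichiometric O₂ = 6.5 × 63.8 = 414.7 mol/min; O₂ fed = 414.7 × 1.439 = 596.8 mol/min.
N₂ fed = 596.8 × 79/21 = 2245 mol/min.
Fuel reacted = 0.747 × 63.8 → ξ = 47.66 mol/min.
Outlet (n = n₀ + ν ξ):
  C₄H₁₀: 63.8 − 1(47.66) = 16.14
  O₂: 596.8 − 6.5(47.66) = 287
  N₂: 2245 (inert)
  CO₂: 0 + 4(47.66) = 190.6
  H₂O: 0 + 5(47.66) = 238.3

191 mol/min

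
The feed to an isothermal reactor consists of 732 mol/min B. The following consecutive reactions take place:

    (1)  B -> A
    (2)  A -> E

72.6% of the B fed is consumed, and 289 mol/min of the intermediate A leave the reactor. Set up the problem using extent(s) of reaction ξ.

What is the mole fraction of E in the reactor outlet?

Conversion of B: B consumed = 1ξ₁ = 0.726 × 732 → ξ₁ = 531.4 mol/min.
A balance: n_A = 0 + 1ξ₁ − 1ξ₂ = 289 → ξ₂ = (1·531.4 − 289)/1 = 242.4 mol/min.
Outlet amounts (n = n₀ + Σ ν·ξ):
  B: 732 − 1(531.4) = 200.6
  A: 0 + 1(531.4) − 1(242.4) = 289
  E: 0 + 1(242.4) = 242.4
Total out = 732 mol/min; y_E = 242.4 / 732 = 0.3312.

0.331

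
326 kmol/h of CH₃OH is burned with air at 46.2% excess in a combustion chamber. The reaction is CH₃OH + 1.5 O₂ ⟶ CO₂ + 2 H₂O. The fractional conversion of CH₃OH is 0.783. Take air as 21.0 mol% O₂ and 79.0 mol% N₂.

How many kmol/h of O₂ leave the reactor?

Stoichiometric O₂ = 1.5 × 326 = 489 kmol/h; O₂ fed = 489 × 1.462 = 714.9 kmol/h.
N₂ fed = 714.9 × 79/21 = 2689 kmol/h.
Fuel reacted = 0.783 × 326 → ξ = 255.3 kmol/h.
Outlet (n = n₀ + ν ξ):
  CH₃OH: 326 − 1(255.3) = 70.74
  O₂: 714.9 − 1.5(255.3) = 332
  N₂: 2689 (inert)
  CO₂: 0 + 1(255.3) = 255.3
  H₂O: 0 + 2(255.3) = 510.5

332 kmol/h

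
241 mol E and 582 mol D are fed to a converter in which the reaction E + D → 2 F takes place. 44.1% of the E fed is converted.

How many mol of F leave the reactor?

E reacted = 0.441 × 241 = 106.3 mol; ν_E = −1, so ξ = 106.3/1 = 106.3 mol.
Outlet amounts (n = n₀ + ν ξ):
  E: 241 − 1(106.3) = 134.7
  D: 582 − 1(106.3) = 475.7
  F: 0 + 2(106.3) = 212.6

213 mol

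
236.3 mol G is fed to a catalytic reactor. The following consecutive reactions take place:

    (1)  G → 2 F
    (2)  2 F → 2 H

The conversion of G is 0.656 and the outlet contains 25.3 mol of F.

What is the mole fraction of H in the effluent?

0.728

Conversion of G: G consumed = 1ξ₁ = 0.656 × 236.3 → ξ₁ = 155 mol.
F balance: n_F = 0 + 2ξ₁ − 2ξ₂ = 25.3 → ξ₂ = (2·155 − 25.3)/2 = 142.4 mol.
Outlet amounts (n = n₀ + Σ ν·ξ):
  G: 236.3 − 1(155) = 81.29
  F: 0 + 2(155) − 2(142.4) = 25.3
  H: 0 + 2(142.4) = 284.7
Total out = 391.3 mol; y_H = 284.7 / 391.3 = 0.7276.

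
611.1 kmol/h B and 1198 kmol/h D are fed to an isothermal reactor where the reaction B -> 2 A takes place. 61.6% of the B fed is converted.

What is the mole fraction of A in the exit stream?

B reacted = 0.616 × 611.1 = 376.4 kmol/h; ν_B = −1, so ξ = 376.4/1 = 376.4 kmol/h.
Outlet amounts (n = n₀ + ν ξ):
  B: 611.1 − 1(376.4) = 234.7
  A: 0 + 2(376.4) = 752.9
  D: 1198 (inert)
Total out = 2186 kmol/h; y_A = 752.9 / 2186 = 0.3445.

0.344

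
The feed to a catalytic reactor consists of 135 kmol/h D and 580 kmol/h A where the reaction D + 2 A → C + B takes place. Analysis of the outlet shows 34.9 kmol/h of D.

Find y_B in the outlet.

For D: n = n₀ − 1ξ → 34.9 = 135 − 1ξ, giving ξ = 100.1 kmol/h.
Outlet amounts (n = n₀ + ν ξ):
  D: 135 − 1(100.1) = 34.9
  A: 580 − 2(100.1) = 379.8
  C: 0 + 1(100.1) = 100.1
  B: 0 + 1(100.1) = 100.1
Total out = 614.9 kmol/h; y_B = 100.1 / 614.9 = 0.1628.

0.163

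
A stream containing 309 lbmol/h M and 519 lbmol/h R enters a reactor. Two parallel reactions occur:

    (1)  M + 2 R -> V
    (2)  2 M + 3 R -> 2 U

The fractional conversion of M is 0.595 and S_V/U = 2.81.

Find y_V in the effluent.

Conversion of M: M consumed = 0.595 × 309 = 183.9 lbmol/h = 1ξ₁ + 2ξ₂.
Selectivity: 1ξ₁ / (2ξ₂) = 2.81 → ξ₁ = 5.62 ξ₂.
Substitute: (1·5.62 + 2) ξ₂ = 183.9 → ξ₂ = 24.13 lbmol/h, ξ₁ = 135.6 lbmol/h.
Outlet amounts (n = n₀ + Σ ν·ξ):
  M: 309 − 1(135.6) − 2(24.13) = 125.1
  R: 519 − 2(135.6) − 3(24.13) = 175.4
  V: 0 + 1(135.6) = 135.6
  U: 0 + 2(24.13) = 48.26
Total out = 484.4 lbmol/h; y_V = 135.6 / 484.4 = 0.2799.

0.28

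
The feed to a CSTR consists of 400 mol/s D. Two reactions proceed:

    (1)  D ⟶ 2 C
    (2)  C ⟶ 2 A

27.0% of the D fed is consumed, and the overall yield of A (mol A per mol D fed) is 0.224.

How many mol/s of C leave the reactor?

171 mol/s

Conversion of D: D consumed = 1ξ₁ = 0.27 × 400 → ξ₁ = 108 mol/s.
Yield of A: 2ξ₂ / 400 = 0.224 → ξ₂ = 44.8 mol/s.
Outlet amounts (n = n₀ + Σ ν·ξ):
  D: 400 − 1(108) = 292
  C: 0 + 2(108) − 1(44.8) = 171.2
  A: 0 + 2(44.8) = 89.6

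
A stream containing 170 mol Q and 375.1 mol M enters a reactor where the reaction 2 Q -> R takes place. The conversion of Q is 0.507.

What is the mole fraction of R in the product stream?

Q reacted = 0.507 × 170 = 86.19 mol; ν_Q = −2, so ξ = 86.19/2 = 43.09 mol.
Outlet amounts (n = n₀ + ν ξ):
  Q: 170 − 2(43.09) = 83.81
  R: 0 + 1(43.09) = 43.09
  M: 375.1 (inert)
Total out = 502 mol; y_R = 43.09 / 502 = 0.08585.

0.0858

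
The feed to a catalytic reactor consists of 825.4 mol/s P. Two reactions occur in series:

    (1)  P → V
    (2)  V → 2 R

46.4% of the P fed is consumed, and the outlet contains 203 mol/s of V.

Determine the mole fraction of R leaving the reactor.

0.358

Conversion of P: P consumed = 1ξ₁ = 0.464 × 825.4 → ξ₁ = 383 mol/s.
V balance: n_V = 0 + 1ξ₁ − 1ξ₂ = 203 → ξ₂ = (1·383 − 203)/1 = 180 mol/s.
Outlet amounts (n = n₀ + Σ ν·ξ):
  P: 825.4 − 1(383) = 442.4
  V: 0 + 1(383) − 1(180) = 203
  R: 0 + 2(180) = 360
Total out = 1005 mol/s; y_R = 360 / 1005 = 0.358.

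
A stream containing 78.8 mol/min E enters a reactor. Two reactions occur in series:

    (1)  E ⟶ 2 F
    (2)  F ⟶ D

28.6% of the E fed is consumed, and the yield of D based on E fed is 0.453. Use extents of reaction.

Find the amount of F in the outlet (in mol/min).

Conversion of E: E consumed = 1ξ₁ = 0.286 × 78.8 → ξ₁ = 22.54 mol/min.
Yield of D: 1ξ₂ / 78.8 = 0.453 → ξ₂ = 35.7 mol/min.
Outlet amounts (n = n₀ + Σ ν·ξ):
  E: 78.8 − 1(22.54) = 56.26
  F: 0 + 2(22.54) − 1(35.7) = 9.377
  D: 0 + 1(35.7) = 35.7

9.38 mol/min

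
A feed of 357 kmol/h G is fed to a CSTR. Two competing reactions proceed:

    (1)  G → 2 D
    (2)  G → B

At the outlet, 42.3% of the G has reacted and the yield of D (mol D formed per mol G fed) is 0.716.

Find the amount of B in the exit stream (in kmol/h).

23.2 kmol/h

Yield of D: 2ξ₁ / 357 = 0.716 → ξ₁ = 127.8 kmol/h.
Conversion of G: 1ξ₁ + 1ξ₂ = 0.423 × 357 = 151 → ξ₂ = 23.2 kmol/h.
Outlet amounts (n = n₀ + Σ ν·ξ):
  G: 357 − 1(127.8) − 1(23.2) = 206
  D: 0 + 2(127.8) = 255.6
  B: 0 + 1(23.2) = 23.2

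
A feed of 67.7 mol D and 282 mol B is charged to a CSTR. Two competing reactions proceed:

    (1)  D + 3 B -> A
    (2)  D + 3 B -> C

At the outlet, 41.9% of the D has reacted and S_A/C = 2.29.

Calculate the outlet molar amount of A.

19.7 mol

Conversion of D: D consumed = 0.419 × 67.7 = 28.37 mol = 1ξ₁ + 1ξ₂.
Selectivity: 1ξ₁ / (1ξ₂) = 2.29 → ξ₁ = 2.29 ξ₂.
Substitute: (1·2.29 + 1) ξ₂ = 28.37 → ξ₂ = 8.622 mol, ξ₁ = 19.74 mol.
Outlet amounts (n = n₀ + Σ ν·ξ):
  D: 67.7 − 1(19.74) − 1(8.622) = 39.33
  B: 282 − 3(19.74) − 3(8.622) = 196.9
  A: 0 + 1(19.74) = 19.74
  C: 0 + 1(8.622) = 8.622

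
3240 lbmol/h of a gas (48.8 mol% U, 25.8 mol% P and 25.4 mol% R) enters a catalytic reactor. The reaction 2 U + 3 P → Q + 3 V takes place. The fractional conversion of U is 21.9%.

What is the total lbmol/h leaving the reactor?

3070 lbmol/h

U reacted = 0.219 × 1581 = 346.3 lbmol/h; ν_U = −2, so ξ = 346.3/2 = 173.1 lbmol/h.
Outlet amounts (n = n₀ + ν ξ):
  U: 1581 − 2(173.1) = 1235
  P: 835.9 − 3(173.1) = 316.5
  Q: 0 + 1(173.1) = 173.1
  V: 0 + 3(173.1) = 519.4
  R: 823 (inert)
Total out = 1235 + 316.5 + 173.1 + 519.4 + 823 = 3067 lbmol/h.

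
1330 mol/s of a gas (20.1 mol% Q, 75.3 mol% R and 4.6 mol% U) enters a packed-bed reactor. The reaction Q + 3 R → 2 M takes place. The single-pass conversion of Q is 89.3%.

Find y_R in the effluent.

0.335

Q reacted = 0.893 × 267.3 = 238.7 mol/s; ν_Q = −1, so ξ = 238.7/1 = 238.7 mol/s.
Outlet amounts (n = n₀ + ν ξ):
  Q: 267.3 − 1(238.7) = 28.6
  R: 1001 − 3(238.7) = 285.3
  M: 0 + 2(238.7) = 477.5
  U: 61.18 (inert)
Total out = 852.5 mol/s; y_R = 285.3 / 852.5 = 0.3347.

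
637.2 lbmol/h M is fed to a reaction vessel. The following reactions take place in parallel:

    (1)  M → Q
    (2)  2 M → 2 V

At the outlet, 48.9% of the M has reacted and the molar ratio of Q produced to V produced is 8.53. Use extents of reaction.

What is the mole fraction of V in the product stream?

Conversion of M: M consumed = 0.489 × 637.2 = 311.6 lbmol/h = 1ξ₁ + 2ξ₂.
Selectivity: 1ξ₁ / (2ξ₂) = 8.53 → ξ₁ = 17.06 ξ₂.
Substitute: (1·17.06 + 2) ξ₂ = 311.6 → ξ₂ = 16.35 lbmol/h, ξ₁ = 278.9 lbmol/h.
Outlet amounts (n = n₀ + Σ ν·ξ):
  M: 637.2 − 1(278.9) − 2(16.35) = 325.6
  Q: 0 + 1(278.9) = 278.9
  V: 0 + 2(16.35) = 32.7
Total out = 637.2 lbmol/h; y_V = 32.7 / 637.2 = 0.05131.

0.0513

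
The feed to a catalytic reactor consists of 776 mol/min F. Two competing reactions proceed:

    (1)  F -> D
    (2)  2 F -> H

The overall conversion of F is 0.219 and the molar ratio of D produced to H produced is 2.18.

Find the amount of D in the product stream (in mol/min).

88.6 mol/min

Conversion of F: F consumed = 0.219 × 776 = 169.9 mol/min = 1ξ₁ + 2ξ₂.
Selectivity: 1ξ₁ / (1ξ₂) = 2.18 → ξ₁ = 2.18 ξ₂.
Substitute: (1·2.18 + 2) ξ₂ = 169.9 → ξ₂ = 40.66 mol/min, ξ₁ = 88.63 mol/min.
Outlet amounts (n = n₀ + Σ ν·ξ):
  F: 776 − 1(88.63) − 2(40.66) = 606.1
  D: 0 + 1(88.63) = 88.63
  H: 0 + 1(40.66) = 40.66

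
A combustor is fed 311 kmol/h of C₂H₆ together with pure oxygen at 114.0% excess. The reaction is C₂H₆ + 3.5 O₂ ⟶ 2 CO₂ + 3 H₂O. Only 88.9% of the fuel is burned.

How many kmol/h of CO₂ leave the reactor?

553 kmol/h

Stoichiometric O₂ = 3.5 × 311 = 1088 kmol/h; O₂ fed = 1088 × 2.140 = 2329 kmol/h.
Fuel reacted = 0.889 × 311 → ξ = 276.5 kmol/h.
Outlet (n = n₀ + ν ξ):
  C₂H₆: 311 − 1(276.5) = 34.52
  O₂: 2329 − 3.5(276.5) = 1362
  CO₂: 0 + 2(276.5) = 553
  H₂O: 0 + 3(276.5) = 829.4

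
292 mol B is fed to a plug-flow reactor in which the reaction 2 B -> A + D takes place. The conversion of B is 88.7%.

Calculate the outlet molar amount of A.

B reacted = 0.887 × 292 = 259 mol; ν_B = −2, so ξ = 259/2 = 129.5 mol.
Outlet amounts (n = n₀ + ν ξ):
  B: 292 − 2(129.5) = 33
  A: 0 + 1(129.5) = 129.5
  D: 0 + 1(129.5) = 129.5

130 mol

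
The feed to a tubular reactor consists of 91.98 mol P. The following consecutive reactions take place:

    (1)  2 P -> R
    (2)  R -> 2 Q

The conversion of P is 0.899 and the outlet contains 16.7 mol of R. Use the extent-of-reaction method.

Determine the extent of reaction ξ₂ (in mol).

Conversion of P: P consumed = 2ξ₁ = 0.899 × 91.98 → ξ₁ = 41.35 mol.
R balance: n_R = 0 + 1ξ₁ − 1ξ₂ = 16.7 → ξ₂ = (1·41.35 − 16.7)/1 = 24.65 mol.
Outlet amounts (n = n₀ + Σ ν·ξ):
  P: 91.98 − 2(41.35) = 9.29
  R: 0 + 1(41.35) − 1(24.65) = 16.7
  Q: 0 + 2(24.65) = 49.29

ξ₂ = 24.6 mol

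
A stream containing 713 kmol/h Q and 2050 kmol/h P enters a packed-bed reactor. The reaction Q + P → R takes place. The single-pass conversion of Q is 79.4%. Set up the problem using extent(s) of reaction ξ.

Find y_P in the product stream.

0.675

Q reacted = 0.794 × 713 = 566.1 kmol/h; ν_Q = −1, so ξ = 566.1/1 = 566.1 kmol/h.
Outlet amounts (n = n₀ + ν ξ):
  Q: 713 − 1(566.1) = 146.9
  P: 2050 − 1(566.1) = 1484
  R: 0 + 1(566.1) = 566.1
Total out = 2197 kmol/h; y_P = 1484 / 2197 = 0.6754.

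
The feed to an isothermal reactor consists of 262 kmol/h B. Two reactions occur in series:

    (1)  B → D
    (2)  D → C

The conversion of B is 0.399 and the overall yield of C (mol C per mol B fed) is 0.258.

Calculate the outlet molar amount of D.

Conversion of B: B consumed = 1ξ₁ = 0.399 × 262 → ξ₁ = 104.5 kmol/h.
Yield of C: 1ξ₂ / 262 = 0.258 → ξ₂ = 67.6 kmol/h.
Outlet amounts (n = n₀ + Σ ν·ξ):
  B: 262 − 1(104.5) = 157.5
  D: 0 + 1(104.5) − 1(67.6) = 36.94
  C: 0 + 1(67.6) = 67.6

36.9 kmol/h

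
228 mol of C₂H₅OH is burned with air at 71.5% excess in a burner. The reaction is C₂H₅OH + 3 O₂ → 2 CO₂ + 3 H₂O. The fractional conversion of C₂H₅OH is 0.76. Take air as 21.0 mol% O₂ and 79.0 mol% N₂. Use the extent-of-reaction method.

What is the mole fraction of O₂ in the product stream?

Stoichiometric O₂ = 3 × 228 = 684 mol; O₂ fed = 684 × 1.715 = 1173 mol.
N₂ fed = 1173 × 79/21 = 4413 mol.
Fuel reacted = 0.76 × 228 → ξ = 173.3 mol.
Outlet (n = n₀ + ν ξ):
  C₂H₅OH: 228 − 1(173.3) = 54.72
  O₂: 1173 − 3(173.3) = 653.2
  N₂: 4413 (inert)
  CO₂: 0 + 2(173.3) = 346.6
  H₂O: 0 + 3(173.3) = 519.8
Total out = 5987 mol; y_O₂ = 653.2 / 5987 = 0.1091.

0.109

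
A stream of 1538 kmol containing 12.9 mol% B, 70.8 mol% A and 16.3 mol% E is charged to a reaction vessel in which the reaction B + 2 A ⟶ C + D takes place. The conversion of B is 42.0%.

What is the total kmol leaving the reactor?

B reacted = 0.42 × 198.4 = 83.33 kmol; ν_B = −1, so ξ = 83.33/1 = 83.33 kmol.
Outlet amounts (n = n₀ + ν ξ):
  B: 198.4 − 1(83.33) = 115.1
  A: 1089 − 2(83.33) = 922.2
  C: 0 + 1(83.33) = 83.33
  D: 0 + 1(83.33) = 83.33
  E: 250.7 (inert)
Total out = 115.1 + 922.2 + 83.33 + 83.33 + 250.7 = 1455 kmol.

1450 kmol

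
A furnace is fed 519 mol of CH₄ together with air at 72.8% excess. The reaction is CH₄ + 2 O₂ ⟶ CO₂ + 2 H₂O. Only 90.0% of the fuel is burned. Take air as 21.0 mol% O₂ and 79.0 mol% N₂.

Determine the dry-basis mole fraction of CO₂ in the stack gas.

0.0575

Stoichiometric O₂ = 2 × 519 = 1038 mol; O₂ fed = 1038 × 1.728 = 1794 mol.
N₂ fed = 1794 × 79/21 = 6748 mol.
Fuel reacted = 0.9 × 519 → ξ = 467.1 mol.
Outlet (n = n₀ + ν ξ):
  CH₄: 519 − 1(467.1) = 51.9
  O₂: 1794 − 2(467.1) = 859.5
  N₂: 6748 (inert)
  CO₂: 0 + 1(467.1) = 467.1
  H₂O: 0 + 2(467.1) = 934.2
Dry total = 8126 mol; y_CO₂ (dry) = 467.1 / 8126 = 0.05748.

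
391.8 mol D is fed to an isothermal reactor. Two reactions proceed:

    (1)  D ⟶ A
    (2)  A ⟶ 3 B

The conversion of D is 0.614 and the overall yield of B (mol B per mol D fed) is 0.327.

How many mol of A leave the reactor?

198 mol

Conversion of D: D consumed = 1ξ₁ = 0.614 × 391.8 → ξ₁ = 240.6 mol.
Yield of B: 3ξ₂ / 391.8 = 0.327 → ξ₂ = 42.71 mol.
Outlet amounts (n = n₀ + Σ ν·ξ):
  D: 391.8 − 1(240.6) = 151.2
  A: 0 + 1(240.6) − 1(42.71) = 197.9
  B: 0 + 3(42.71) = 128.1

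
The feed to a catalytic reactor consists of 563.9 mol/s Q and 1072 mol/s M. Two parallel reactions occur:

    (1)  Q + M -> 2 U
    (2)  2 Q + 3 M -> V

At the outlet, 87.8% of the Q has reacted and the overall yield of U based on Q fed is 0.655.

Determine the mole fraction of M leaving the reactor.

0.415

Yield of U: 2ξ₁ / 563.9 = 0.655 → ξ₁ = 184.7 mol/s.
Conversion of Q: 1ξ₁ + 2ξ₂ = 0.878 × 563.9 = 495.1 → ξ₂ = 155.2 mol/s.
Outlet amounts (n = n₀ + Σ ν·ξ):
  Q: 563.9 − 1(184.7) − 2(155.2) = 68.8
  M: 1072 − 1(184.7) − 3(155.2) = 421.7
  U: 0 + 2(184.7) = 369.4
  V: 0 + 1(155.2) = 155.2
Total out = 1015 mol/s; y_M = 421.7 / 1015 = 0.4154.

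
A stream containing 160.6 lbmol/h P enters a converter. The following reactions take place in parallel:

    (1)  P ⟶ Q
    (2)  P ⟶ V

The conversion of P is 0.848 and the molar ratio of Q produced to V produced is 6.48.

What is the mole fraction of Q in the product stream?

Conversion of P: P consumed = 0.848 × 160.6 = 136.2 lbmol/h = 1ξ₁ + 1ξ₂.
Selectivity: 1ξ₁ / (1ξ₂) = 6.48 → ξ₁ = 6.48 ξ₂.
Substitute: (1·6.48 + 1) ξ₂ = 136.2 → ξ₂ = 18.21 lbmol/h, ξ₁ = 118 lbmol/h.
Outlet amounts (n = n₀ + Σ ν·ξ):
  P: 160.6 − 1(118) − 1(18.21) = 24.41
  Q: 0 + 1(118) = 118
  V: 0 + 1(18.21) = 18.21
Total out = 160.6 lbmol/h; y_Q = 118 / 160.6 = 0.7346.

0.735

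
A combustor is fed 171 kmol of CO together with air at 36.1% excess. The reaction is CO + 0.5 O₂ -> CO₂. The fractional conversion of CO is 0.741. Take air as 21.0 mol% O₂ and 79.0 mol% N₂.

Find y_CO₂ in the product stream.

Stoichiometric O₂ = 0.5 × 171 = 85.5 kmol; O₂ fed = 85.5 × 1.361 = 116.4 kmol.
N₂ fed = 116.4 × 79/21 = 437.8 kmol.
Fuel reacted = 0.741 × 171 → ξ = 126.7 kmol.
Outlet (n = n₀ + ν ξ):
  CO: 171 − 1(126.7) = 44.29
  O₂: 116.4 − 0.5(126.7) = 53.01
  N₂: 437.8 (inert)
  CO₂: 0 + 1(126.7) = 126.7
Total out = 661.8 kmol; y_CO₂ = 126.7 / 661.8 = 0.1915.

0.191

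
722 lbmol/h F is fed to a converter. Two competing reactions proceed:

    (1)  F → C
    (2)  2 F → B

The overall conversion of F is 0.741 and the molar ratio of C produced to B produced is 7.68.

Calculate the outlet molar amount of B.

Conversion of F: F consumed = 0.741 × 722 = 535 lbmol/h = 1ξ₁ + 2ξ₂.
Selectivity: 1ξ₁ / (1ξ₂) = 7.68 → ξ₁ = 7.68 ξ₂.
Substitute: (1·7.68 + 2) ξ₂ = 535 → ξ₂ = 55.27 lbmol/h, ξ₁ = 424.5 lbmol/h.
Outlet amounts (n = n₀ + Σ ν·ξ):
  F: 722 − 1(424.5) − 2(55.27) = 187
  C: 0 + 1(424.5) = 424.5
  B: 0 + 1(55.27) = 55.27

55.3 lbmol/h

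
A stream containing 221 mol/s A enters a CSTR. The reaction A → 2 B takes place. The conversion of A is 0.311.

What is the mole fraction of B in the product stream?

0.474

A reacted = 0.311 × 221 = 68.73 mol/s; ν_A = −1, so ξ = 68.73/1 = 68.73 mol/s.
Outlet amounts (n = n₀ + ν ξ):
  A: 221 − 1(68.73) = 152.3
  B: 0 + 2(68.73) = 137.5
Total out = 289.7 mol/s; y_B = 137.5 / 289.7 = 0.4744.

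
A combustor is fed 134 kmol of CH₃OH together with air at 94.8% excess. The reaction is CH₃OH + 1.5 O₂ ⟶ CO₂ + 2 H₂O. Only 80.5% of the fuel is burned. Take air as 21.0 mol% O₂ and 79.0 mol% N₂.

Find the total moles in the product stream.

Stoichiometric O₂ = 1.5 × 134 = 201 kmol; O₂ fed = 201 × 1.948 = 391.5 kmol.
N₂ fed = 391.5 × 79/21 = 1473 kmol.
Fuel reacted = 0.805 × 134 → ξ = 107.9 kmol.
Outlet (n = n₀ + ν ξ):
  CH₃OH: 134 − 1(107.9) = 26.13
  O₂: 391.5 − 1.5(107.9) = 229.7
  N₂: 1473 (inert)
  CO₂: 0 + 1(107.9) = 107.9
  H₂O: 0 + 2(107.9) = 215.7
Total out = 26.13 + 229.7 + 1473 + 107.9 + 215.7 = 2052 kmol.

2050 kmol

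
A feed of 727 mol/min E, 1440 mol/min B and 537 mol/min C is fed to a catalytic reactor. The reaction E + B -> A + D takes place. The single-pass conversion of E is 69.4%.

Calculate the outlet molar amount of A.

505 mol/min

E reacted = 0.694 × 727 = 504.5 mol/min; ν_E = −1, so ξ = 504.5/1 = 504.5 mol/min.
Outlet amounts (n = n₀ + ν ξ):
  E: 727 − 1(504.5) = 222.5
  B: 1440 − 1(504.5) = 935.5
  A: 0 + 1(504.5) = 504.5
  D: 0 + 1(504.5) = 504.5
  C: 537 (inert)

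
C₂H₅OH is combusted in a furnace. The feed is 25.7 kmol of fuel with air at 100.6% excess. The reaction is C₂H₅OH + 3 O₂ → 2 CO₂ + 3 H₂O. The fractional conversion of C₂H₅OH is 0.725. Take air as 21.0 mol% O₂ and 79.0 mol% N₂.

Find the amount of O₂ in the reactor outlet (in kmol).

98.8 kmol

Stoichiometric O₂ = 3 × 25.7 = 77.1 kmol; O₂ fed = 77.1 × 2.006 = 154.7 kmol.
N₂ fed = 154.7 × 79/21 = 581.8 kmol.
Fuel reacted = 0.725 × 25.7 → ξ = 18.63 kmol.
Outlet (n = n₀ + ν ξ):
  C₂H₅OH: 25.7 − 1(18.63) = 7.067
  O₂: 154.7 − 3(18.63) = 98.77
  N₂: 581.8 (inert)
  CO₂: 0 + 2(18.63) = 37.27
  H₂O: 0 + 3(18.63) = 55.9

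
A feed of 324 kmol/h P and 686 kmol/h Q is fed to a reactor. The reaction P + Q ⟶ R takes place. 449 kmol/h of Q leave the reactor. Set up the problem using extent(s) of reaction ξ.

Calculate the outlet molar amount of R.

237 kmol/h

For Q: n = n₀ − 1ξ → 449 = 686 − 1ξ, giving ξ = 237 kmol/h.
Outlet amounts (n = n₀ + ν ξ):
  P: 324 − 1(237) = 87
  Q: 686 − 1(237) = 449
  R: 0 + 1(237) = 237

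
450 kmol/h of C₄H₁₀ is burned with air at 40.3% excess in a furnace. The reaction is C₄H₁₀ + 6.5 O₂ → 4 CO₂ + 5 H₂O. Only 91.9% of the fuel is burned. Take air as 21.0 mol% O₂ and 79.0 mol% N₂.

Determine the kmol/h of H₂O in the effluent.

Stoichiometric O₂ = 6.5 × 450 = 2925 kmol/h; O₂ fed = 2925 × 1.403 = 4104 kmol/h.
N₂ fed = 4104 × 79/21 = 15440 kmol/h.
Fuel reacted = 0.919 × 450 → ξ = 413.6 kmol/h.
Outlet (n = n₀ + ν ξ):
  C₄H₁₀: 450 − 1(413.6) = 36.45
  O₂: 4104 − 6.5(413.6) = 1416
  N₂: 15440 (inert)
  CO₂: 0 + 4(413.6) = 1654
  H₂O: 0 + 5(413.6) = 2068

2070 kmol/h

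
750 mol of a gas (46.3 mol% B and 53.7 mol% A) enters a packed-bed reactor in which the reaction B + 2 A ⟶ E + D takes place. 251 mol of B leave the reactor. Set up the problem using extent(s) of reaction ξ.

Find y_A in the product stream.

0.322

For B: n = n₀ − 1ξ → 251 = 347.2 − 1ξ, giving ξ = 96.25 mol.
Outlet amounts (n = n₀ + ν ξ):
  B: 347.2 − 1(96.25) = 251
  A: 402.8 − 2(96.25) = 210.2
  E: 0 + 1(96.25) = 96.25
  D: 0 + 1(96.25) = 96.25
Total out = 653.8 mol; y_A = 210.2 / 653.8 = 0.3216.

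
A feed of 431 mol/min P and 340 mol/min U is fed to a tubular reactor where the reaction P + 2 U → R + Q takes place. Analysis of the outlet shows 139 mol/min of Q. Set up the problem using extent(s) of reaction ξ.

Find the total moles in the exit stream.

For Q: n = n₀ + 1ξ → 139 = 0 + 1ξ, giving ξ = 139 mol/min.
Outlet amounts (n = n₀ + ν ξ):
  P: 431 − 1(139) = 292
  U: 340 − 2(139) = 62
  R: 0 + 1(139) = 139
  Q: 0 + 1(139) = 139
Total out = 292 + 62 + 139 + 139 = 632 mol/min.

632 mol/min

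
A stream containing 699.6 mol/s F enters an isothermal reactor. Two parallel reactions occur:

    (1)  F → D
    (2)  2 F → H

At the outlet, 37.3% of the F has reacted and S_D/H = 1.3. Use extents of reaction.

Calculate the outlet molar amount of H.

79.1 mol/s

Conversion of F: F consumed = 0.373 × 699.6 = 261 mol/s = 1ξ₁ + 2ξ₂.
Selectivity: 1ξ₁ / (1ξ₂) = 1.3 → ξ₁ = 1.3 ξ₂.
Substitute: (1·1.3 + 2) ξ₂ = 261 → ξ₂ = 79.08 mol/s, ξ₁ = 102.8 mol/s.
Outlet amounts (n = n₀ + Σ ν·ξ):
  F: 699.6 − 1(102.8) − 2(79.08) = 438.6
  D: 0 + 1(102.8) = 102.8
  H: 0 + 1(79.08) = 79.08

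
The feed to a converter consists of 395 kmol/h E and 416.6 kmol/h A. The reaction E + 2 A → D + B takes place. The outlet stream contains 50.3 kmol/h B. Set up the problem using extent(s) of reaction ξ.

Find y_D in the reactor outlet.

For B: n = n₀ + 1ξ → 50.3 = 0 + 1ξ, giving ξ = 50.3 kmol/h.
Outlet amounts (n = n₀ + ν ξ):
  E: 395 − 1(50.3) = 344.7
  A: 416.6 − 2(50.3) = 316
  D: 0 + 1(50.3) = 50.3
  B: 0 + 1(50.3) = 50.3
Total out = 761.3 kmol/h; y_D = 50.3 / 761.3 = 0.06607.

0.0661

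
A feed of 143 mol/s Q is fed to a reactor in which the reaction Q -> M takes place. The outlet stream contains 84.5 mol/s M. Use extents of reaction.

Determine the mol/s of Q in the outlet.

58.5 mol/s

For M: n = n₀ + 1ξ → 84.5 = 0 + 1ξ, giving ξ = 84.5 mol/s.
Outlet amounts (n = n₀ + ν ξ):
  Q: 143 − 1(84.5) = 58.5
  M: 0 + 1(84.5) = 84.5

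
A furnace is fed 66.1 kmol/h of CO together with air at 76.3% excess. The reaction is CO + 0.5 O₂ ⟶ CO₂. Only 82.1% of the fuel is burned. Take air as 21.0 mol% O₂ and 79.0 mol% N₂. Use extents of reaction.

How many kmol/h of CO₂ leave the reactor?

Stoichiometric O₂ = 0.5 × 66.1 = 33.05 kmol/h; O₂ fed = 33.05 × 1.763 = 58.27 kmol/h.
N₂ fed = 58.27 × 79/21 = 219.2 kmol/h.
Fuel reacted = 0.821 × 66.1 → ξ = 54.27 kmol/h.
Outlet (n = n₀ + ν ξ):
  CO: 66.1 − 1(54.27) = 11.83
  O₂: 58.27 − 0.5(54.27) = 31.13
  N₂: 219.2 (inert)
  CO₂: 0 + 1(54.27) = 54.27

54.3 kmol/h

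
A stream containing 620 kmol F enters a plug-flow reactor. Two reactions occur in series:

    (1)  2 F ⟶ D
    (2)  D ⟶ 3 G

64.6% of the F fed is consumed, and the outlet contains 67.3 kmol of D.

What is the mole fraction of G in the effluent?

0.582

Conversion of F: F consumed = 2ξ₁ = 0.646 × 620 → ξ₁ = 200.3 kmol.
D balance: n_D = 0 + 1ξ₁ − 1ξ₂ = 67.3 → ξ₂ = (1·200.3 − 67.3)/1 = 133 kmol.
Outlet amounts (n = n₀ + Σ ν·ξ):
  F: 620 − 2(200.3) = 219.5
  D: 0 + 1(200.3) − 1(133) = 67.3
  G: 0 + 3(133) = 398.9
Total out = 685.7 kmol; y_G = 398.9 / 685.7 = 0.5817.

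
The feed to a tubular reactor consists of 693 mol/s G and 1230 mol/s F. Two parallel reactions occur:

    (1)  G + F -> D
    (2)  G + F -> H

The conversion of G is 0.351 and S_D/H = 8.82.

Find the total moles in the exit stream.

Conversion of G: G consumed = 0.351 × 693 = 243.2 mol/s = 1ξ₁ + 1ξ₂.
Selectivity: 1ξ₁ / (1ξ₂) = 8.82 → ξ₁ = 8.82 ξ₂.
Substitute: (1·8.82 + 1) ξ₂ = 243.2 → ξ₂ = 24.77 mol/s, ξ₁ = 218.5 mol/s.
Outlet amounts (n = n₀ + Σ ν·ξ):
  G: 693 − 1(218.5) − 1(24.77) = 449.8
  F: 1230 − 1(218.5) − 1(24.77) = 986.8
  D: 0 + 1(218.5) = 218.5
  H: 0 + 1(24.77) = 24.77
Total out = 449.8 + 986.8 + 218.5 + 24.77 = 1680 mol/s.

1680 mol/s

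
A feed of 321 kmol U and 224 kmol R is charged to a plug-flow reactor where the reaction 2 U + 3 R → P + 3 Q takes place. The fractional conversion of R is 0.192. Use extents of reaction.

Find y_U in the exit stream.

R reacted = 0.192 × 224 = 43.01 kmol; ν_R = −3, so ξ = 43.01/3 = 14.34 kmol.
Outlet amounts (n = n₀ + ν ξ):
  U: 321 − 2(14.34) = 292.3
  R: 224 − 3(14.34) = 181
  P: 0 + 1(14.34) = 14.34
  Q: 0 + 3(14.34) = 43.01
Total out = 530.7 kmol; y_U = 292.3 / 530.7 = 0.5509.

0.551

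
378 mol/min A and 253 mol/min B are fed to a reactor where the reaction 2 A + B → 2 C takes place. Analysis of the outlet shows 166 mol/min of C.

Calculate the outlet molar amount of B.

170 mol/min

For C: n = n₀ + 2ξ → 166 = 0 + 2ξ, giving ξ = 83 mol/min.
Outlet amounts (n = n₀ + ν ξ):
  A: 378 − 2(83) = 212
  B: 253 − 1(83) = 170
  C: 0 + 2(83) = 166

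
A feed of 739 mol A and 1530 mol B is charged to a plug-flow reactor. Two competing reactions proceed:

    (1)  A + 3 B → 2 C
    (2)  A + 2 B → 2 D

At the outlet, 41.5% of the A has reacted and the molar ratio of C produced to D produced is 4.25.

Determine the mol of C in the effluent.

Conversion of A: A consumed = 0.415 × 739 = 306.7 mol = 1ξ₁ + 1ξ₂.
Selectivity: 2ξ₁ / (2ξ₂) = 4.25 → ξ₁ = 4.25 ξ₂.
Substitute: (1·4.25 + 1) ξ₂ = 306.7 → ξ₂ = 58.42 mol, ξ₁ = 248.3 mol.
Outlet amounts (n = n₀ + Σ ν·ξ):
  A: 739 − 1(248.3) − 1(58.42) = 432.3
  B: 1530 − 3(248.3) − 2(58.42) = 668.4
  C: 0 + 2(248.3) = 496.5
  D: 0 + 2(58.42) = 116.8

497 mol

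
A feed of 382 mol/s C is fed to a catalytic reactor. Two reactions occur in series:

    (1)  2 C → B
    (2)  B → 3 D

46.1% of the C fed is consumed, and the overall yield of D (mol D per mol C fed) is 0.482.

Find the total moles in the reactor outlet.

417 mol/s

Conversion of C: C consumed = 2ξ₁ = 0.461 × 382 → ξ₁ = 88.05 mol/s.
Yield of D: 3ξ₂ / 382 = 0.482 → ξ₂ = 61.37 mol/s.
Outlet amounts (n = n₀ + Σ ν·ξ):
  C: 382 − 2(88.05) = 205.9
  B: 0 + 1(88.05) − 1(61.37) = 26.68
  D: 0 + 3(61.37) = 184.1
Total out = 205.9 + 26.68 + 184.1 = 416.7 mol/s.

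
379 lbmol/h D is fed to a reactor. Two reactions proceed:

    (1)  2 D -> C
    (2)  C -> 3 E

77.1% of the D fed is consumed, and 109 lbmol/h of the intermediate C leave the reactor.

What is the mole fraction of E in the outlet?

Conversion of D: D consumed = 2ξ₁ = 0.771 × 379 → ξ₁ = 146.1 lbmol/h.
C balance: n_C = 0 + 1ξ₁ − 1ξ₂ = 109 → ξ₂ = (1·146.1 − 109)/1 = 37.1 lbmol/h.
Outlet amounts (n = n₀ + Σ ν·ξ):
  D: 379 − 2(146.1) = 86.79
  C: 0 + 1(146.1) − 1(37.1) = 109
  E: 0 + 3(37.1) = 111.3
Total out = 307.1 lbmol/h; y_E = 111.3 / 307.1 = 0.3625.

0.362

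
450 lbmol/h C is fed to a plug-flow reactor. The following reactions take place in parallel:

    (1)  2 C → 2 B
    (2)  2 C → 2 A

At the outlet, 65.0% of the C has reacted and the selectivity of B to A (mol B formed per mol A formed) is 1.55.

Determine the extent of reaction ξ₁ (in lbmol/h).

Conversion of C: C consumed = 0.65 × 450 = 292.5 lbmol/h = 2ξ₁ + 2ξ₂.
Selectivity: 2ξ₁ / (2ξ₂) = 1.55 → ξ₁ = 1.55 ξ₂.
Substitute: (2·1.55 + 2) ξ₂ = 292.5 → ξ₂ = 57.35 lbmol/h, ξ₁ = 88.9 lbmol/h.
Outlet amounts (n = n₀ + Σ ν·ξ):
  C: 450 − 2(88.9) − 2(57.35) = 157.5
  B: 0 + 2(88.9) = 177.8
  A: 0 + 2(57.35) = 114.7

ξ₁ = 88.9 lbmol/h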